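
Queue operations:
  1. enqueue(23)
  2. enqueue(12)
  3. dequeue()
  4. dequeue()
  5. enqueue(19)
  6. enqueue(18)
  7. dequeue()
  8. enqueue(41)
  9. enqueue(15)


enqueue(23) -> [23]
enqueue(12) -> [23, 12]
dequeue()->23, [12]
dequeue()->12, []
enqueue(19) -> [19]
enqueue(18) -> [19, 18]
dequeue()->19, [18]
enqueue(41) -> [18, 41]
enqueue(15) -> [18, 41, 15]

Final queue: [18, 41, 15]


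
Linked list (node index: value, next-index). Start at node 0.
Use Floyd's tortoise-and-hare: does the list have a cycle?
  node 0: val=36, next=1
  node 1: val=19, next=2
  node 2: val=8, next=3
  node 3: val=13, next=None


Floyd's tortoise (slow, +1) and hare (fast, +2):
  init: slow=0, fast=0
  step 1: slow=1, fast=2
  step 2: fast 2->3->None, no cycle

Cycle: no


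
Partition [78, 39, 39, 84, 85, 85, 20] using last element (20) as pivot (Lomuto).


Pivot: 20
Place pivot at 0: [20, 39, 39, 84, 85, 85, 78]

Partitioned: [20, 39, 39, 84, 85, 85, 78]


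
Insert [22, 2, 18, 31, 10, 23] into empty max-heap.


Insert 22: [22]
Insert 2: [22, 2]
Insert 18: [22, 2, 18]
Insert 31: [31, 22, 18, 2]
Insert 10: [31, 22, 18, 2, 10]
Insert 23: [31, 22, 23, 2, 10, 18]

Final heap: [31, 22, 23, 2, 10, 18]


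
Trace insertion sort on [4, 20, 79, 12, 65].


Initial: [4, 20, 79, 12, 65]
Insert 20: [4, 20, 79, 12, 65]
Insert 79: [4, 20, 79, 12, 65]
Insert 12: [4, 12, 20, 79, 65]
Insert 65: [4, 12, 20, 65, 79]

Sorted: [4, 12, 20, 65, 79]


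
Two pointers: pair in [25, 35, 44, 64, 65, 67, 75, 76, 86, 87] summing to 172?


lo=0(25)+hi=9(87)=112
lo=1(35)+hi=9(87)=122
lo=2(44)+hi=9(87)=131
lo=3(64)+hi=9(87)=151
lo=4(65)+hi=9(87)=152
lo=5(67)+hi=9(87)=154
lo=6(75)+hi=9(87)=162
lo=7(76)+hi=9(87)=163
lo=8(86)+hi=9(87)=173

No pair found


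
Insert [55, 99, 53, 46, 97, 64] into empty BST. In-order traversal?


Insert 55: root
Insert 99: R from 55
Insert 53: L from 55
Insert 46: L from 55 -> L from 53
Insert 97: R from 55 -> L from 99
Insert 64: R from 55 -> L from 99 -> L from 97

In-order: [46, 53, 55, 64, 97, 99]


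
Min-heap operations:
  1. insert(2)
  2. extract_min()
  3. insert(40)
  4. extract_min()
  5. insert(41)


insert(2) -> [2]
extract_min()->2, []
insert(40) -> [40]
extract_min()->40, []
insert(41) -> [41]

Final heap: [41]


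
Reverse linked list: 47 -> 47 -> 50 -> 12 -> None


Step 1: curr=47, set curr.next=prev(None) | reversed so far: 47
Step 2: curr=47, set curr.next=prev(47) | reversed so far: 47 -> 47
Step 3: curr=50, set curr.next=prev(47) | reversed so far: 50 -> 47 -> 47
Step 4: curr=12, set curr.next=prev(50) | reversed so far: 12 -> 50 -> 47 -> 47

12 -> 50 -> 47 -> 47 -> None


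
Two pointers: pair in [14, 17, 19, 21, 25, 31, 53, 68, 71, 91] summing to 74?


lo=0(14)+hi=9(91)=105
lo=0(14)+hi=8(71)=85
lo=0(14)+hi=7(68)=82
lo=0(14)+hi=6(53)=67
lo=1(17)+hi=6(53)=70
lo=2(19)+hi=6(53)=72
lo=3(21)+hi=6(53)=74

Yes: 21+53=74


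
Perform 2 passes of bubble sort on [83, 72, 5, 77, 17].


Initial: [83, 72, 5, 77, 17]
Pass 1: [72, 5, 77, 17, 83] (4 swaps)
Pass 2: [5, 72, 17, 77, 83] (2 swaps)

After 2 passes: [5, 72, 17, 77, 83]


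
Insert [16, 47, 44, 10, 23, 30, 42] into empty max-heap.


Insert 16: [16]
Insert 47: [47, 16]
Insert 44: [47, 16, 44]
Insert 10: [47, 16, 44, 10]
Insert 23: [47, 23, 44, 10, 16]
Insert 30: [47, 23, 44, 10, 16, 30]
Insert 42: [47, 23, 44, 10, 16, 30, 42]

Final heap: [47, 23, 44, 10, 16, 30, 42]


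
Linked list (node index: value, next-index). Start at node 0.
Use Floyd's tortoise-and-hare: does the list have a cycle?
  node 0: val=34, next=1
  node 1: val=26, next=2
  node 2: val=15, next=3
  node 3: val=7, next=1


Floyd's tortoise (slow, +1) and hare (fast, +2):
  init: slow=0, fast=0
  step 1: slow=1, fast=2
  step 2: slow=2, fast=1
  step 3: slow=3, fast=3
  slow == fast at node 3: cycle detected

Cycle: yes


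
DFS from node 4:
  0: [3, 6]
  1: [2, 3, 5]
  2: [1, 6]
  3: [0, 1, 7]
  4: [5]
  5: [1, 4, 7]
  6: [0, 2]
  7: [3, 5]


Visit 4, push [5]
Visit 5, push [7, 1]
Visit 1, push [3, 2]
Visit 2, push [6]
Visit 6, push [0]
Visit 0, push [3]
Visit 3, push [7]
Visit 7, push []

DFS order: [4, 5, 1, 2, 6, 0, 3, 7]


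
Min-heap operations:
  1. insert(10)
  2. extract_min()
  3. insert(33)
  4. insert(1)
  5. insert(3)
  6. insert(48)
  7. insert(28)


insert(10) -> [10]
extract_min()->10, []
insert(33) -> [33]
insert(1) -> [1, 33]
insert(3) -> [1, 33, 3]
insert(48) -> [1, 33, 3, 48]
insert(28) -> [1, 28, 3, 48, 33]

Final heap: [1, 28, 3, 48, 33]


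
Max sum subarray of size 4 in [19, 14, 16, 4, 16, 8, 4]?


[0:4]: 53
[1:5]: 50
[2:6]: 44
[3:7]: 32

Max: 53 at [0:4]


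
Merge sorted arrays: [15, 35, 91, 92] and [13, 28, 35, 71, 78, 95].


Take 13 from B
Take 15 from A
Take 28 from B
Take 35 from A
Take 35 from B
Take 71 from B
Take 78 from B
Take 91 from A
Take 92 from A

Merged: [13, 15, 28, 35, 35, 71, 78, 91, 92, 95]


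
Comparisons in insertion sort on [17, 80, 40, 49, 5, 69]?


Algorithm: insertion sort
Input: [17, 80, 40, 49, 5, 69]
Sorted: [5, 17, 40, 49, 69, 80]

11


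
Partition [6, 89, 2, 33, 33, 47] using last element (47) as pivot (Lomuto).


Pivot: 47
  6 <= 47: advance i (no swap)
  2 <= 47: swap -> [6, 2, 89, 33, 33, 47]
  33 <= 47: swap -> [6, 2, 33, 89, 33, 47]
  33 <= 47: swap -> [6, 2, 33, 33, 89, 47]
Place pivot at 4: [6, 2, 33, 33, 47, 89]

Partitioned: [6, 2, 33, 33, 47, 89]


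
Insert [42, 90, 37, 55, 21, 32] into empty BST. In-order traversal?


Insert 42: root
Insert 90: R from 42
Insert 37: L from 42
Insert 55: R from 42 -> L from 90
Insert 21: L from 42 -> L from 37
Insert 32: L from 42 -> L from 37 -> R from 21

In-order: [21, 32, 37, 42, 55, 90]


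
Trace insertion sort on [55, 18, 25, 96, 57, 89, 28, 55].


Initial: [55, 18, 25, 96, 57, 89, 28, 55]
Insert 18: [18, 55, 25, 96, 57, 89, 28, 55]
Insert 25: [18, 25, 55, 96, 57, 89, 28, 55]
Insert 96: [18, 25, 55, 96, 57, 89, 28, 55]
Insert 57: [18, 25, 55, 57, 96, 89, 28, 55]
Insert 89: [18, 25, 55, 57, 89, 96, 28, 55]
Insert 28: [18, 25, 28, 55, 57, 89, 96, 55]
Insert 55: [18, 25, 28, 55, 55, 57, 89, 96]

Sorted: [18, 25, 28, 55, 55, 57, 89, 96]


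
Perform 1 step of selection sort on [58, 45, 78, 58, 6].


Initial: [58, 45, 78, 58, 6]
Step 1: min=6 at 4
  Swap: [6, 45, 78, 58, 58]

After 1 step: [6, 45, 78, 58, 58]


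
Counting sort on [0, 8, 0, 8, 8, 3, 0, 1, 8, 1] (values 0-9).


Input: [0, 8, 0, 8, 8, 3, 0, 1, 8, 1]
Counts: [3, 2, 0, 1, 0, 0, 0, 0, 4, 0]

Sorted: [0, 0, 0, 1, 1, 3, 8, 8, 8, 8]


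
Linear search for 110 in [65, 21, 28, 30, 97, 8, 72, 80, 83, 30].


i=0: 65!=110
i=1: 21!=110
i=2: 28!=110
i=3: 30!=110
i=4: 97!=110
i=5: 8!=110
i=6: 72!=110
i=7: 80!=110
i=8: 83!=110
i=9: 30!=110

Not found, 10 comps


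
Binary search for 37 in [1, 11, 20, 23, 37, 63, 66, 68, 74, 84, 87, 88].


Step 1: lo=0, hi=11, mid=5, val=63
Step 2: lo=0, hi=4, mid=2, val=20
Step 3: lo=3, hi=4, mid=3, val=23
Step 4: lo=4, hi=4, mid=4, val=37

Found at index 4


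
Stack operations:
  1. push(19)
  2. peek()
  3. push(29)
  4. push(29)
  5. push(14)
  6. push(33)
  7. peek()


push(19) -> [19]
peek()->19
push(29) -> [19, 29]
push(29) -> [19, 29, 29]
push(14) -> [19, 29, 29, 14]
push(33) -> [19, 29, 29, 14, 33]
peek()->33

Final stack: [19, 29, 29, 14, 33]


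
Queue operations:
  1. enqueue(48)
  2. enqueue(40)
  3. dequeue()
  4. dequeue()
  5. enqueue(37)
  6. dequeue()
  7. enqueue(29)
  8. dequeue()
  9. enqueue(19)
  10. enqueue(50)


enqueue(48) -> [48]
enqueue(40) -> [48, 40]
dequeue()->48, [40]
dequeue()->40, []
enqueue(37) -> [37]
dequeue()->37, []
enqueue(29) -> [29]
dequeue()->29, []
enqueue(19) -> [19]
enqueue(50) -> [19, 50]

Final queue: [19, 50]


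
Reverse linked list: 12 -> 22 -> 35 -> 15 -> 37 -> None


Step 1: curr=12, set curr.next=prev(None) | reversed so far: 12
Step 2: curr=22, set curr.next=prev(12) | reversed so far: 22 -> 12
Step 3: curr=35, set curr.next=prev(22) | reversed so far: 35 -> 22 -> 12
Step 4: curr=15, set curr.next=prev(35) | reversed so far: 15 -> 35 -> 22 -> 12
Step 5: curr=37, set curr.next=prev(15) | reversed so far: 37 -> 15 -> 35 -> 22 -> 12

37 -> 15 -> 35 -> 22 -> 12 -> None


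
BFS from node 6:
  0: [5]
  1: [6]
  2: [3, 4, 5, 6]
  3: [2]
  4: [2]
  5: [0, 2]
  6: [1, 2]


Visit 6, enqueue [1, 2]
Visit 1, enqueue []
Visit 2, enqueue [3, 4, 5]
Visit 3, enqueue []
Visit 4, enqueue []
Visit 5, enqueue [0]
Visit 0, enqueue []

BFS order: [6, 1, 2, 3, 4, 5, 0]


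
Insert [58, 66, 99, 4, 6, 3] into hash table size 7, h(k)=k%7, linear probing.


Insert 58: h=2 -> slot 2
Insert 66: h=3 -> slot 3
Insert 99: h=1 -> slot 1
Insert 4: h=4 -> slot 4
Insert 6: h=6 -> slot 6
Insert 3: h=3, 2 probes -> slot 5

Table: [None, 99, 58, 66, 4, 3, 6]


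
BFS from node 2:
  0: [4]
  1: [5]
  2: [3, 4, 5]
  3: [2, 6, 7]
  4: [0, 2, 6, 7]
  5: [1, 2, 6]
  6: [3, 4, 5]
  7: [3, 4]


Visit 2, enqueue [3, 4, 5]
Visit 3, enqueue [6, 7]
Visit 4, enqueue [0]
Visit 5, enqueue [1]
Visit 6, enqueue []
Visit 7, enqueue []
Visit 0, enqueue []
Visit 1, enqueue []

BFS order: [2, 3, 4, 5, 6, 7, 0, 1]


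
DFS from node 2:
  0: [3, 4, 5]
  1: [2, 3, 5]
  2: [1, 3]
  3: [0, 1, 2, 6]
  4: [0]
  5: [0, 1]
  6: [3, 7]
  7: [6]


Visit 2, push [3, 1]
Visit 1, push [5, 3]
Visit 3, push [6, 0]
Visit 0, push [5, 4]
Visit 4, push []
Visit 5, push []
Visit 6, push [7]
Visit 7, push []

DFS order: [2, 1, 3, 0, 4, 5, 6, 7]


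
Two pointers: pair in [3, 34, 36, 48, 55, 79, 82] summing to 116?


lo=0(3)+hi=6(82)=85
lo=1(34)+hi=6(82)=116

Yes: 34+82=116


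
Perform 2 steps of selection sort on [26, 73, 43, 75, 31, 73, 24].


Initial: [26, 73, 43, 75, 31, 73, 24]
Step 1: min=24 at 6
  Swap: [24, 73, 43, 75, 31, 73, 26]
Step 2: min=26 at 6
  Swap: [24, 26, 43, 75, 31, 73, 73]

After 2 steps: [24, 26, 43, 75, 31, 73, 73]


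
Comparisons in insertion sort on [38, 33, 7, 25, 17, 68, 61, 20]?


Algorithm: insertion sort
Input: [38, 33, 7, 25, 17, 68, 61, 20]
Sorted: [7, 17, 20, 25, 33, 38, 61, 68]

19


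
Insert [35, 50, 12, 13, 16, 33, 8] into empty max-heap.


Insert 35: [35]
Insert 50: [50, 35]
Insert 12: [50, 35, 12]
Insert 13: [50, 35, 12, 13]
Insert 16: [50, 35, 12, 13, 16]
Insert 33: [50, 35, 33, 13, 16, 12]
Insert 8: [50, 35, 33, 13, 16, 12, 8]

Final heap: [50, 35, 33, 13, 16, 12, 8]


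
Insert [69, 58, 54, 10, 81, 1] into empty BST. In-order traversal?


Insert 69: root
Insert 58: L from 69
Insert 54: L from 69 -> L from 58
Insert 10: L from 69 -> L from 58 -> L from 54
Insert 81: R from 69
Insert 1: L from 69 -> L from 58 -> L from 54 -> L from 10

In-order: [1, 10, 54, 58, 69, 81]


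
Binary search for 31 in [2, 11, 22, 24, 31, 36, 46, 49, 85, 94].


Step 1: lo=0, hi=9, mid=4, val=31

Found at index 4


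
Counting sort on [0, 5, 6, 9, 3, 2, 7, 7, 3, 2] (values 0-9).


Input: [0, 5, 6, 9, 3, 2, 7, 7, 3, 2]
Counts: [1, 0, 2, 2, 0, 1, 1, 2, 0, 1]

Sorted: [0, 2, 2, 3, 3, 5, 6, 7, 7, 9]


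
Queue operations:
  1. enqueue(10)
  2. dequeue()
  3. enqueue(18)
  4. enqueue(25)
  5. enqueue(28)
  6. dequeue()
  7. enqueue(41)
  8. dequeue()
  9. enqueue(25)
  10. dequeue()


enqueue(10) -> [10]
dequeue()->10, []
enqueue(18) -> [18]
enqueue(25) -> [18, 25]
enqueue(28) -> [18, 25, 28]
dequeue()->18, [25, 28]
enqueue(41) -> [25, 28, 41]
dequeue()->25, [28, 41]
enqueue(25) -> [28, 41, 25]
dequeue()->28, [41, 25]

Final queue: [41, 25]


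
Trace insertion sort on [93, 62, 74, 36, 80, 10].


Initial: [93, 62, 74, 36, 80, 10]
Insert 62: [62, 93, 74, 36, 80, 10]
Insert 74: [62, 74, 93, 36, 80, 10]
Insert 36: [36, 62, 74, 93, 80, 10]
Insert 80: [36, 62, 74, 80, 93, 10]
Insert 10: [10, 36, 62, 74, 80, 93]

Sorted: [10, 36, 62, 74, 80, 93]


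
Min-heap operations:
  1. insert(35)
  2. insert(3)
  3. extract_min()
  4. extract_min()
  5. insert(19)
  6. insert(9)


insert(35) -> [35]
insert(3) -> [3, 35]
extract_min()->3, [35]
extract_min()->35, []
insert(19) -> [19]
insert(9) -> [9, 19]

Final heap: [9, 19]


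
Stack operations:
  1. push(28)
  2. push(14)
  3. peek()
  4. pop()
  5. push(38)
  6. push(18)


push(28) -> [28]
push(14) -> [28, 14]
peek()->14
pop()->14, [28]
push(38) -> [28, 38]
push(18) -> [28, 38, 18]

Final stack: [28, 38, 18]


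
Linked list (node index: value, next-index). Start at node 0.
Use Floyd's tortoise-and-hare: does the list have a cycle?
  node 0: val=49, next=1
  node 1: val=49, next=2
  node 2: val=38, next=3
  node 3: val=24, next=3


Floyd's tortoise (slow, +1) and hare (fast, +2):
  init: slow=0, fast=0
  step 1: slow=1, fast=2
  step 2: slow=2, fast=3
  step 3: slow=3, fast=3
  slow == fast at node 3: cycle detected

Cycle: yes


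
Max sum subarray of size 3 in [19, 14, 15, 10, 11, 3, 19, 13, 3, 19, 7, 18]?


[0:3]: 48
[1:4]: 39
[2:5]: 36
[3:6]: 24
[4:7]: 33
[5:8]: 35
[6:9]: 35
[7:10]: 35
[8:11]: 29
[9:12]: 44

Max: 48 at [0:3]


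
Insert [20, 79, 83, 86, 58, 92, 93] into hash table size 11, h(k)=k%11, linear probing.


Insert 20: h=9 -> slot 9
Insert 79: h=2 -> slot 2
Insert 83: h=6 -> slot 6
Insert 86: h=9, 1 probes -> slot 10
Insert 58: h=3 -> slot 3
Insert 92: h=4 -> slot 4
Insert 93: h=5 -> slot 5

Table: [None, None, 79, 58, 92, 93, 83, None, None, 20, 86]


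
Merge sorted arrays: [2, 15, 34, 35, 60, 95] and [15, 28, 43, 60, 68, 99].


Take 2 from A
Take 15 from A
Take 15 from B
Take 28 from B
Take 34 from A
Take 35 from A
Take 43 from B
Take 60 from A
Take 60 from B
Take 68 from B
Take 95 from A

Merged: [2, 15, 15, 28, 34, 35, 43, 60, 60, 68, 95, 99]


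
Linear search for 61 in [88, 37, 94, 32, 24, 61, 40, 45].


i=0: 88!=61
i=1: 37!=61
i=2: 94!=61
i=3: 32!=61
i=4: 24!=61
i=5: 61==61 found!

Found at 5, 6 comps


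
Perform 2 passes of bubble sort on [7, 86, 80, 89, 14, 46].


Initial: [7, 86, 80, 89, 14, 46]
Pass 1: [7, 80, 86, 14, 46, 89] (3 swaps)
Pass 2: [7, 80, 14, 46, 86, 89] (2 swaps)

After 2 passes: [7, 80, 14, 46, 86, 89]


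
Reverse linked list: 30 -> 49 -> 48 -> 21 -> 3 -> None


Step 1: curr=30, set curr.next=prev(None) | reversed so far: 30
Step 2: curr=49, set curr.next=prev(30) | reversed so far: 49 -> 30
Step 3: curr=48, set curr.next=prev(49) | reversed so far: 48 -> 49 -> 30
Step 4: curr=21, set curr.next=prev(48) | reversed so far: 21 -> 48 -> 49 -> 30
Step 5: curr=3, set curr.next=prev(21) | reversed so far: 3 -> 21 -> 48 -> 49 -> 30

3 -> 21 -> 48 -> 49 -> 30 -> None


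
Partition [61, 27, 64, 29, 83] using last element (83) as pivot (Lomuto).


Pivot: 83
  61 <= 83: advance i (no swap)
  27 <= 83: advance i (no swap)
  64 <= 83: advance i (no swap)
  29 <= 83: advance i (no swap)
Place pivot at 4: [61, 27, 64, 29, 83]

Partitioned: [61, 27, 64, 29, 83]


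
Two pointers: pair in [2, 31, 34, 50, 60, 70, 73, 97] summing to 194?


lo=0(2)+hi=7(97)=99
lo=1(31)+hi=7(97)=128
lo=2(34)+hi=7(97)=131
lo=3(50)+hi=7(97)=147
lo=4(60)+hi=7(97)=157
lo=5(70)+hi=7(97)=167
lo=6(73)+hi=7(97)=170

No pair found


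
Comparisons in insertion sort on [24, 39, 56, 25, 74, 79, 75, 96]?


Algorithm: insertion sort
Input: [24, 39, 56, 25, 74, 79, 75, 96]
Sorted: [24, 25, 39, 56, 74, 75, 79, 96]

10


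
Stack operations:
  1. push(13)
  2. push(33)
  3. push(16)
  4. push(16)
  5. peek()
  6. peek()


push(13) -> [13]
push(33) -> [13, 33]
push(16) -> [13, 33, 16]
push(16) -> [13, 33, 16, 16]
peek()->16
peek()->16

Final stack: [13, 33, 16, 16]


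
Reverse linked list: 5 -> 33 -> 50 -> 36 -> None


Step 1: curr=5, set curr.next=prev(None) | reversed so far: 5
Step 2: curr=33, set curr.next=prev(5) | reversed so far: 33 -> 5
Step 3: curr=50, set curr.next=prev(33) | reversed so far: 50 -> 33 -> 5
Step 4: curr=36, set curr.next=prev(50) | reversed so far: 36 -> 50 -> 33 -> 5

36 -> 50 -> 33 -> 5 -> None


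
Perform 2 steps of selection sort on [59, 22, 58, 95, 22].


Initial: [59, 22, 58, 95, 22]
Step 1: min=22 at 1
  Swap: [22, 59, 58, 95, 22]
Step 2: min=22 at 4
  Swap: [22, 22, 58, 95, 59]

After 2 steps: [22, 22, 58, 95, 59]


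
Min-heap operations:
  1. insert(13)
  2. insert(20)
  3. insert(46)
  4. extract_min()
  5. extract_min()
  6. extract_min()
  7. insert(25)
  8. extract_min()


insert(13) -> [13]
insert(20) -> [13, 20]
insert(46) -> [13, 20, 46]
extract_min()->13, [20, 46]
extract_min()->20, [46]
extract_min()->46, []
insert(25) -> [25]
extract_min()->25, []

Final heap: []


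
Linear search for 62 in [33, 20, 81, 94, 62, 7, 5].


i=0: 33!=62
i=1: 20!=62
i=2: 81!=62
i=3: 94!=62
i=4: 62==62 found!

Found at 4, 5 comps


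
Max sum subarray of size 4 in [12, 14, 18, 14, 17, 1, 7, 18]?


[0:4]: 58
[1:5]: 63
[2:6]: 50
[3:7]: 39
[4:8]: 43

Max: 63 at [1:5]


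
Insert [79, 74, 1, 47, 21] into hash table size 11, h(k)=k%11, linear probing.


Insert 79: h=2 -> slot 2
Insert 74: h=8 -> slot 8
Insert 1: h=1 -> slot 1
Insert 47: h=3 -> slot 3
Insert 21: h=10 -> slot 10

Table: [None, 1, 79, 47, None, None, None, None, 74, None, 21]


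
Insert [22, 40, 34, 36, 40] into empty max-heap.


Insert 22: [22]
Insert 40: [40, 22]
Insert 34: [40, 22, 34]
Insert 36: [40, 36, 34, 22]
Insert 40: [40, 40, 34, 22, 36]

Final heap: [40, 40, 34, 22, 36]


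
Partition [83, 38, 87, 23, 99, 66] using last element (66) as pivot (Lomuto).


Pivot: 66
  38 <= 66: swap -> [38, 83, 87, 23, 99, 66]
  23 <= 66: swap -> [38, 23, 87, 83, 99, 66]
Place pivot at 2: [38, 23, 66, 83, 99, 87]

Partitioned: [38, 23, 66, 83, 99, 87]


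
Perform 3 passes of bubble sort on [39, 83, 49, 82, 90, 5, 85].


Initial: [39, 83, 49, 82, 90, 5, 85]
Pass 1: [39, 49, 82, 83, 5, 85, 90] (4 swaps)
Pass 2: [39, 49, 82, 5, 83, 85, 90] (1 swaps)
Pass 3: [39, 49, 5, 82, 83, 85, 90] (1 swaps)

After 3 passes: [39, 49, 5, 82, 83, 85, 90]


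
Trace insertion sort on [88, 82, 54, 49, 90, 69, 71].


Initial: [88, 82, 54, 49, 90, 69, 71]
Insert 82: [82, 88, 54, 49, 90, 69, 71]
Insert 54: [54, 82, 88, 49, 90, 69, 71]
Insert 49: [49, 54, 82, 88, 90, 69, 71]
Insert 90: [49, 54, 82, 88, 90, 69, 71]
Insert 69: [49, 54, 69, 82, 88, 90, 71]
Insert 71: [49, 54, 69, 71, 82, 88, 90]

Sorted: [49, 54, 69, 71, 82, 88, 90]


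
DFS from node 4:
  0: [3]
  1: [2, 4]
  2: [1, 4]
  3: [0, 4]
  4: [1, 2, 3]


Visit 4, push [3, 2, 1]
Visit 1, push [2]
Visit 2, push []
Visit 3, push [0]
Visit 0, push []

DFS order: [4, 1, 2, 3, 0]


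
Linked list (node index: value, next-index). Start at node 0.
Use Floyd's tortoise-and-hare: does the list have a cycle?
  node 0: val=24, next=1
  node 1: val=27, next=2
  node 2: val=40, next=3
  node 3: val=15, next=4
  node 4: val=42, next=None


Floyd's tortoise (slow, +1) and hare (fast, +2):
  init: slow=0, fast=0
  step 1: slow=1, fast=2
  step 2: slow=2, fast=4
  step 3: fast -> None, no cycle

Cycle: no


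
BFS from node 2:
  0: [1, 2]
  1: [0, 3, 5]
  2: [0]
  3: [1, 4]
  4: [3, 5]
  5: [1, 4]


Visit 2, enqueue [0]
Visit 0, enqueue [1]
Visit 1, enqueue [3, 5]
Visit 3, enqueue [4]
Visit 5, enqueue []
Visit 4, enqueue []

BFS order: [2, 0, 1, 3, 5, 4]


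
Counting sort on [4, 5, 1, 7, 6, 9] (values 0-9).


Input: [4, 5, 1, 7, 6, 9]
Counts: [0, 1, 0, 0, 1, 1, 1, 1, 0, 1]

Sorted: [1, 4, 5, 6, 7, 9]


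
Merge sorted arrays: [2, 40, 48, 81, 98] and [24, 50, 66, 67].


Take 2 from A
Take 24 from B
Take 40 from A
Take 48 from A
Take 50 from B
Take 66 from B
Take 67 from B

Merged: [2, 24, 40, 48, 50, 66, 67, 81, 98]


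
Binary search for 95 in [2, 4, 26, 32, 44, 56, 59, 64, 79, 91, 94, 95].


Step 1: lo=0, hi=11, mid=5, val=56
Step 2: lo=6, hi=11, mid=8, val=79
Step 3: lo=9, hi=11, mid=10, val=94
Step 4: lo=11, hi=11, mid=11, val=95

Found at index 11


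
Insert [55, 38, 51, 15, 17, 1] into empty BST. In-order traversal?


Insert 55: root
Insert 38: L from 55
Insert 51: L from 55 -> R from 38
Insert 15: L from 55 -> L from 38
Insert 17: L from 55 -> L from 38 -> R from 15
Insert 1: L from 55 -> L from 38 -> L from 15

In-order: [1, 15, 17, 38, 51, 55]


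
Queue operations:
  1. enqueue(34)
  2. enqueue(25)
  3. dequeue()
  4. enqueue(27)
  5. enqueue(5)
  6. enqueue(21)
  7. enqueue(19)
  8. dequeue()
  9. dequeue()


enqueue(34) -> [34]
enqueue(25) -> [34, 25]
dequeue()->34, [25]
enqueue(27) -> [25, 27]
enqueue(5) -> [25, 27, 5]
enqueue(21) -> [25, 27, 5, 21]
enqueue(19) -> [25, 27, 5, 21, 19]
dequeue()->25, [27, 5, 21, 19]
dequeue()->27, [5, 21, 19]

Final queue: [5, 21, 19]


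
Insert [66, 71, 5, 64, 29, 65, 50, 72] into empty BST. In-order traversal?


Insert 66: root
Insert 71: R from 66
Insert 5: L from 66
Insert 64: L from 66 -> R from 5
Insert 29: L from 66 -> R from 5 -> L from 64
Insert 65: L from 66 -> R from 5 -> R from 64
Insert 50: L from 66 -> R from 5 -> L from 64 -> R from 29
Insert 72: R from 66 -> R from 71

In-order: [5, 29, 50, 64, 65, 66, 71, 72]


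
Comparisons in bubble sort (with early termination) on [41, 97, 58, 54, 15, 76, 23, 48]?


Algorithm: bubble sort (with early termination)
Input: [41, 97, 58, 54, 15, 76, 23, 48]
Sorted: [15, 23, 41, 48, 54, 58, 76, 97]

27


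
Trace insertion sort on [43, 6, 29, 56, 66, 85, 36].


Initial: [43, 6, 29, 56, 66, 85, 36]
Insert 6: [6, 43, 29, 56, 66, 85, 36]
Insert 29: [6, 29, 43, 56, 66, 85, 36]
Insert 56: [6, 29, 43, 56, 66, 85, 36]
Insert 66: [6, 29, 43, 56, 66, 85, 36]
Insert 85: [6, 29, 43, 56, 66, 85, 36]
Insert 36: [6, 29, 36, 43, 56, 66, 85]

Sorted: [6, 29, 36, 43, 56, 66, 85]


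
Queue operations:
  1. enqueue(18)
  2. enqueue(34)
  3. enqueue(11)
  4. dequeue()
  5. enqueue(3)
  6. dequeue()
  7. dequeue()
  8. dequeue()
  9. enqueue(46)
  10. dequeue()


enqueue(18) -> [18]
enqueue(34) -> [18, 34]
enqueue(11) -> [18, 34, 11]
dequeue()->18, [34, 11]
enqueue(3) -> [34, 11, 3]
dequeue()->34, [11, 3]
dequeue()->11, [3]
dequeue()->3, []
enqueue(46) -> [46]
dequeue()->46, []

Final queue: []


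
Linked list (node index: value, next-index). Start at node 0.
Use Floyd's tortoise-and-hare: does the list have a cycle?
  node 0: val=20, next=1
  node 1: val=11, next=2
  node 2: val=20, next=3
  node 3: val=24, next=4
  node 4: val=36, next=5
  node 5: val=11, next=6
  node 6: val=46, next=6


Floyd's tortoise (slow, +1) and hare (fast, +2):
  init: slow=0, fast=0
  step 1: slow=1, fast=2
  step 2: slow=2, fast=4
  step 3: slow=3, fast=6
  step 4: slow=4, fast=6
  step 5: slow=5, fast=6
  step 6: slow=6, fast=6
  slow == fast at node 6: cycle detected

Cycle: yes


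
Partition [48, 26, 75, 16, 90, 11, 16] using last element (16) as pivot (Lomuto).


Pivot: 16
  16 <= 16: swap -> [16, 26, 75, 48, 90, 11, 16]
  11 <= 16: swap -> [16, 11, 75, 48, 90, 26, 16]
Place pivot at 2: [16, 11, 16, 48, 90, 26, 75]

Partitioned: [16, 11, 16, 48, 90, 26, 75]


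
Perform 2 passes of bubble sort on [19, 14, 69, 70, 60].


Initial: [19, 14, 69, 70, 60]
Pass 1: [14, 19, 69, 60, 70] (2 swaps)
Pass 2: [14, 19, 60, 69, 70] (1 swaps)

After 2 passes: [14, 19, 60, 69, 70]


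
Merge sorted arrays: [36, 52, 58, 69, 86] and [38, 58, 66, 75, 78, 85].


Take 36 from A
Take 38 from B
Take 52 from A
Take 58 from A
Take 58 from B
Take 66 from B
Take 69 from A
Take 75 from B
Take 78 from B
Take 85 from B

Merged: [36, 38, 52, 58, 58, 66, 69, 75, 78, 85, 86]


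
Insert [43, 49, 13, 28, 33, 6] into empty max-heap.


Insert 43: [43]
Insert 49: [49, 43]
Insert 13: [49, 43, 13]
Insert 28: [49, 43, 13, 28]
Insert 33: [49, 43, 13, 28, 33]
Insert 6: [49, 43, 13, 28, 33, 6]

Final heap: [49, 43, 13, 28, 33, 6]


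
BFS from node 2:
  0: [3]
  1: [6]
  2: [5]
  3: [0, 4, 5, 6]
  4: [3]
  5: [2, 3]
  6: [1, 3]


Visit 2, enqueue [5]
Visit 5, enqueue [3]
Visit 3, enqueue [0, 4, 6]
Visit 0, enqueue []
Visit 4, enqueue []
Visit 6, enqueue [1]
Visit 1, enqueue []

BFS order: [2, 5, 3, 0, 4, 6, 1]


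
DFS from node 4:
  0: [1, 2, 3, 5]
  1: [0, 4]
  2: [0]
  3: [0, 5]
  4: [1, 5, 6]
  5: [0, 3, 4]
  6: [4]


Visit 4, push [6, 5, 1]
Visit 1, push [0]
Visit 0, push [5, 3, 2]
Visit 2, push []
Visit 3, push [5]
Visit 5, push []
Visit 6, push []

DFS order: [4, 1, 0, 2, 3, 5, 6]


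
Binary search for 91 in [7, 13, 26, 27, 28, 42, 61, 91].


Step 1: lo=0, hi=7, mid=3, val=27
Step 2: lo=4, hi=7, mid=5, val=42
Step 3: lo=6, hi=7, mid=6, val=61
Step 4: lo=7, hi=7, mid=7, val=91

Found at index 7


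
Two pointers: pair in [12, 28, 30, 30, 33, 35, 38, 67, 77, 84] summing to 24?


lo=0(12)+hi=9(84)=96
lo=0(12)+hi=8(77)=89
lo=0(12)+hi=7(67)=79
lo=0(12)+hi=6(38)=50
lo=0(12)+hi=5(35)=47
lo=0(12)+hi=4(33)=45
lo=0(12)+hi=3(30)=42
lo=0(12)+hi=2(30)=42
lo=0(12)+hi=1(28)=40

No pair found


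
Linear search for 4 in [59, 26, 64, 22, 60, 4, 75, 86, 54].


i=0: 59!=4
i=1: 26!=4
i=2: 64!=4
i=3: 22!=4
i=4: 60!=4
i=5: 4==4 found!

Found at 5, 6 comps


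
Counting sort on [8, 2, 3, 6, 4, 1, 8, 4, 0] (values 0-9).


Input: [8, 2, 3, 6, 4, 1, 8, 4, 0]
Counts: [1, 1, 1, 1, 2, 0, 1, 0, 2, 0]

Sorted: [0, 1, 2, 3, 4, 4, 6, 8, 8]


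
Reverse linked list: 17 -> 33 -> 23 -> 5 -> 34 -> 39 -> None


Step 1: curr=17, set curr.next=prev(None) | reversed so far: 17
Step 2: curr=33, set curr.next=prev(17) | reversed so far: 33 -> 17
Step 3: curr=23, set curr.next=prev(33) | reversed so far: 23 -> 33 -> 17
Step 4: curr=5, set curr.next=prev(23) | reversed so far: 5 -> 23 -> 33 -> 17
Step 5: curr=34, set curr.next=prev(5) | reversed so far: 34 -> 5 -> 23 -> 33 -> 17
Step 6: curr=39, set curr.next=prev(34) | reversed so far: 39 -> 34 -> 5 -> 23 -> 33 -> 17

39 -> 34 -> 5 -> 23 -> 33 -> 17 -> None


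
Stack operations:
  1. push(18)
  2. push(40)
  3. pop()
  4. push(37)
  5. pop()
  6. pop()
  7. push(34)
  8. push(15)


push(18) -> [18]
push(40) -> [18, 40]
pop()->40, [18]
push(37) -> [18, 37]
pop()->37, [18]
pop()->18, []
push(34) -> [34]
push(15) -> [34, 15]

Final stack: [34, 15]


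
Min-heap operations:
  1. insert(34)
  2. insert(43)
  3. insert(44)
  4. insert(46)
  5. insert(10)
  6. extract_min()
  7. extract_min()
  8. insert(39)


insert(34) -> [34]
insert(43) -> [34, 43]
insert(44) -> [34, 43, 44]
insert(46) -> [34, 43, 44, 46]
insert(10) -> [10, 34, 44, 46, 43]
extract_min()->10, [34, 43, 44, 46]
extract_min()->34, [43, 46, 44]
insert(39) -> [39, 43, 44, 46]

Final heap: [39, 43, 44, 46]


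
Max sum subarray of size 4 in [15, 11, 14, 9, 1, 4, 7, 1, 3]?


[0:4]: 49
[1:5]: 35
[2:6]: 28
[3:7]: 21
[4:8]: 13
[5:9]: 15

Max: 49 at [0:4]


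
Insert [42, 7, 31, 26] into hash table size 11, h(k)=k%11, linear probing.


Insert 42: h=9 -> slot 9
Insert 7: h=7 -> slot 7
Insert 31: h=9, 1 probes -> slot 10
Insert 26: h=4 -> slot 4

Table: [None, None, None, None, 26, None, None, 7, None, 42, 31]


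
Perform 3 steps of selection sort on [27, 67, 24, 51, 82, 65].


Initial: [27, 67, 24, 51, 82, 65]
Step 1: min=24 at 2
  Swap: [24, 67, 27, 51, 82, 65]
Step 2: min=27 at 2
  Swap: [24, 27, 67, 51, 82, 65]
Step 3: min=51 at 3
  Swap: [24, 27, 51, 67, 82, 65]

After 3 steps: [24, 27, 51, 67, 82, 65]


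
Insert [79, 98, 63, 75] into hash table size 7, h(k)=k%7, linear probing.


Insert 79: h=2 -> slot 2
Insert 98: h=0 -> slot 0
Insert 63: h=0, 1 probes -> slot 1
Insert 75: h=5 -> slot 5

Table: [98, 63, 79, None, None, 75, None]


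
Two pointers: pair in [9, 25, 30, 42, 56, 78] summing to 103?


lo=0(9)+hi=5(78)=87
lo=1(25)+hi=5(78)=103

Yes: 25+78=103


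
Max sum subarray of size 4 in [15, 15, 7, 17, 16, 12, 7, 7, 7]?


[0:4]: 54
[1:5]: 55
[2:6]: 52
[3:7]: 52
[4:8]: 42
[5:9]: 33

Max: 55 at [1:5]


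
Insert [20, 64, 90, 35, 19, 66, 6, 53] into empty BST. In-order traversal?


Insert 20: root
Insert 64: R from 20
Insert 90: R from 20 -> R from 64
Insert 35: R from 20 -> L from 64
Insert 19: L from 20
Insert 66: R from 20 -> R from 64 -> L from 90
Insert 6: L from 20 -> L from 19
Insert 53: R from 20 -> L from 64 -> R from 35

In-order: [6, 19, 20, 35, 53, 64, 66, 90]


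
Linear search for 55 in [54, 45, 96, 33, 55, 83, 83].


i=0: 54!=55
i=1: 45!=55
i=2: 96!=55
i=3: 33!=55
i=4: 55==55 found!

Found at 4, 5 comps


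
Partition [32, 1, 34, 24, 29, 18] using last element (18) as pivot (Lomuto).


Pivot: 18
  1 <= 18: swap -> [1, 32, 34, 24, 29, 18]
Place pivot at 1: [1, 18, 34, 24, 29, 32]

Partitioned: [1, 18, 34, 24, 29, 32]


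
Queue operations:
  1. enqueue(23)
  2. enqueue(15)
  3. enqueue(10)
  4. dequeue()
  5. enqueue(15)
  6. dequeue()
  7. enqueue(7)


enqueue(23) -> [23]
enqueue(15) -> [23, 15]
enqueue(10) -> [23, 15, 10]
dequeue()->23, [15, 10]
enqueue(15) -> [15, 10, 15]
dequeue()->15, [10, 15]
enqueue(7) -> [10, 15, 7]

Final queue: [10, 15, 7]


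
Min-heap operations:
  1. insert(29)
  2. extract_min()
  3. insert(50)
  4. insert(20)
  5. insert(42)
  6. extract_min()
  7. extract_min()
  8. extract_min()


insert(29) -> [29]
extract_min()->29, []
insert(50) -> [50]
insert(20) -> [20, 50]
insert(42) -> [20, 50, 42]
extract_min()->20, [42, 50]
extract_min()->42, [50]
extract_min()->50, []

Final heap: []


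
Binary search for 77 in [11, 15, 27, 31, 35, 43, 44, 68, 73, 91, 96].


Step 1: lo=0, hi=10, mid=5, val=43
Step 2: lo=6, hi=10, mid=8, val=73
Step 3: lo=9, hi=10, mid=9, val=91

Not found


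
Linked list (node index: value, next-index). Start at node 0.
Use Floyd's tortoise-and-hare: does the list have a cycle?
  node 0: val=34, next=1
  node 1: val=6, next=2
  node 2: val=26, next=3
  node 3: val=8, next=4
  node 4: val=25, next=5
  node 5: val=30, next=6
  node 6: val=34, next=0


Floyd's tortoise (slow, +1) and hare (fast, +2):
  init: slow=0, fast=0
  step 1: slow=1, fast=2
  step 2: slow=2, fast=4
  step 3: slow=3, fast=6
  step 4: slow=4, fast=1
  step 5: slow=5, fast=3
  step 6: slow=6, fast=5
  step 7: slow=0, fast=0
  slow == fast at node 0: cycle detected

Cycle: yes


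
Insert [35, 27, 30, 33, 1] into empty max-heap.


Insert 35: [35]
Insert 27: [35, 27]
Insert 30: [35, 27, 30]
Insert 33: [35, 33, 30, 27]
Insert 1: [35, 33, 30, 27, 1]

Final heap: [35, 33, 30, 27, 1]


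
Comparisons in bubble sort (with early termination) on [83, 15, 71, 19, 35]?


Algorithm: bubble sort (with early termination)
Input: [83, 15, 71, 19, 35]
Sorted: [15, 19, 35, 71, 83]

9


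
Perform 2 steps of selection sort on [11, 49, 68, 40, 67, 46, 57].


Initial: [11, 49, 68, 40, 67, 46, 57]
Step 1: min=11 at 0
  Swap: [11, 49, 68, 40, 67, 46, 57]
Step 2: min=40 at 3
  Swap: [11, 40, 68, 49, 67, 46, 57]

After 2 steps: [11, 40, 68, 49, 67, 46, 57]


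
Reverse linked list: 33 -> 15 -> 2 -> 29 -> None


Step 1: curr=33, set curr.next=prev(None) | reversed so far: 33
Step 2: curr=15, set curr.next=prev(33) | reversed so far: 15 -> 33
Step 3: curr=2, set curr.next=prev(15) | reversed so far: 2 -> 15 -> 33
Step 4: curr=29, set curr.next=prev(2) | reversed so far: 29 -> 2 -> 15 -> 33

29 -> 2 -> 15 -> 33 -> None


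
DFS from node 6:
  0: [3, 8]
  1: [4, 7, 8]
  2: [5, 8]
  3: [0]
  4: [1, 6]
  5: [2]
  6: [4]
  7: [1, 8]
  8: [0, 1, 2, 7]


Visit 6, push [4]
Visit 4, push [1]
Visit 1, push [8, 7]
Visit 7, push [8]
Visit 8, push [2, 0]
Visit 0, push [3]
Visit 3, push []
Visit 2, push [5]
Visit 5, push []

DFS order: [6, 4, 1, 7, 8, 0, 3, 2, 5]


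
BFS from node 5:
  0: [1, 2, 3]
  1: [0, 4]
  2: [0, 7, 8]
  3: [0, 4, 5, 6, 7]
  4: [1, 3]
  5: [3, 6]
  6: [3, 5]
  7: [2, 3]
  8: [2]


Visit 5, enqueue [3, 6]
Visit 3, enqueue [0, 4, 7]
Visit 6, enqueue []
Visit 0, enqueue [1, 2]
Visit 4, enqueue []
Visit 7, enqueue []
Visit 1, enqueue []
Visit 2, enqueue [8]
Visit 8, enqueue []

BFS order: [5, 3, 6, 0, 4, 7, 1, 2, 8]


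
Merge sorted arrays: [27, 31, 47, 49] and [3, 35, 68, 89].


Take 3 from B
Take 27 from A
Take 31 from A
Take 35 from B
Take 47 from A
Take 49 from A

Merged: [3, 27, 31, 35, 47, 49, 68, 89]


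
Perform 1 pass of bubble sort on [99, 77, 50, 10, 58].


Initial: [99, 77, 50, 10, 58]
Pass 1: [77, 50, 10, 58, 99] (4 swaps)

After 1 pass: [77, 50, 10, 58, 99]


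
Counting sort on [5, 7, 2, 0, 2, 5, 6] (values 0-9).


Input: [5, 7, 2, 0, 2, 5, 6]
Counts: [1, 0, 2, 0, 0, 2, 1, 1, 0, 0]

Sorted: [0, 2, 2, 5, 5, 6, 7]


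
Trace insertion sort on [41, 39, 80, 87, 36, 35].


Initial: [41, 39, 80, 87, 36, 35]
Insert 39: [39, 41, 80, 87, 36, 35]
Insert 80: [39, 41, 80, 87, 36, 35]
Insert 87: [39, 41, 80, 87, 36, 35]
Insert 36: [36, 39, 41, 80, 87, 35]
Insert 35: [35, 36, 39, 41, 80, 87]

Sorted: [35, 36, 39, 41, 80, 87]


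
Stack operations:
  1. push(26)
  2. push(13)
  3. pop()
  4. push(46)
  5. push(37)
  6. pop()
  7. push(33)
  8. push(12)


push(26) -> [26]
push(13) -> [26, 13]
pop()->13, [26]
push(46) -> [26, 46]
push(37) -> [26, 46, 37]
pop()->37, [26, 46]
push(33) -> [26, 46, 33]
push(12) -> [26, 46, 33, 12]

Final stack: [26, 46, 33, 12]


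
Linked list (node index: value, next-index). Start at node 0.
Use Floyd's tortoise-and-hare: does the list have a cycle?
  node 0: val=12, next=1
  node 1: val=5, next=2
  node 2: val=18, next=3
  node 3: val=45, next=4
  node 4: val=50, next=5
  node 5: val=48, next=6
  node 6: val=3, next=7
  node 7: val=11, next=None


Floyd's tortoise (slow, +1) and hare (fast, +2):
  init: slow=0, fast=0
  step 1: slow=1, fast=2
  step 2: slow=2, fast=4
  step 3: slow=3, fast=6
  step 4: fast 6->7->None, no cycle

Cycle: no


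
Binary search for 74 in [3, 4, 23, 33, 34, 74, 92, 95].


Step 1: lo=0, hi=7, mid=3, val=33
Step 2: lo=4, hi=7, mid=5, val=74

Found at index 5


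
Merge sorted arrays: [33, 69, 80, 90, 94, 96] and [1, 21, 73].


Take 1 from B
Take 21 from B
Take 33 from A
Take 69 from A
Take 73 from B

Merged: [1, 21, 33, 69, 73, 80, 90, 94, 96]


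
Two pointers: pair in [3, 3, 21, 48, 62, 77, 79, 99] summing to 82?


lo=0(3)+hi=7(99)=102
lo=0(3)+hi=6(79)=82

Yes: 3+79=82


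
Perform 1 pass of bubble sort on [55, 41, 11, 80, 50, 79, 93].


Initial: [55, 41, 11, 80, 50, 79, 93]
Pass 1: [41, 11, 55, 50, 79, 80, 93] (4 swaps)

After 1 pass: [41, 11, 55, 50, 79, 80, 93]


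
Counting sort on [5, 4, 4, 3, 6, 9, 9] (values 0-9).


Input: [5, 4, 4, 3, 6, 9, 9]
Counts: [0, 0, 0, 1, 2, 1, 1, 0, 0, 2]

Sorted: [3, 4, 4, 5, 6, 9, 9]


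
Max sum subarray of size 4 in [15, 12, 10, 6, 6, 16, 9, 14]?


[0:4]: 43
[1:5]: 34
[2:6]: 38
[3:7]: 37
[4:8]: 45

Max: 45 at [4:8]


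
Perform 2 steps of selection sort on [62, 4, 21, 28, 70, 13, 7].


Initial: [62, 4, 21, 28, 70, 13, 7]
Step 1: min=4 at 1
  Swap: [4, 62, 21, 28, 70, 13, 7]
Step 2: min=7 at 6
  Swap: [4, 7, 21, 28, 70, 13, 62]

After 2 steps: [4, 7, 21, 28, 70, 13, 62]


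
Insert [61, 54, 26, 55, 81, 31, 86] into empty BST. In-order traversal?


Insert 61: root
Insert 54: L from 61
Insert 26: L from 61 -> L from 54
Insert 55: L from 61 -> R from 54
Insert 81: R from 61
Insert 31: L from 61 -> L from 54 -> R from 26
Insert 86: R from 61 -> R from 81

In-order: [26, 31, 54, 55, 61, 81, 86]


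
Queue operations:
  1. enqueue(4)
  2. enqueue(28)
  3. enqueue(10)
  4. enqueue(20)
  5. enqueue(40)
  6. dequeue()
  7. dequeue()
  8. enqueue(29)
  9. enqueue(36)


enqueue(4) -> [4]
enqueue(28) -> [4, 28]
enqueue(10) -> [4, 28, 10]
enqueue(20) -> [4, 28, 10, 20]
enqueue(40) -> [4, 28, 10, 20, 40]
dequeue()->4, [28, 10, 20, 40]
dequeue()->28, [10, 20, 40]
enqueue(29) -> [10, 20, 40, 29]
enqueue(36) -> [10, 20, 40, 29, 36]

Final queue: [10, 20, 40, 29, 36]


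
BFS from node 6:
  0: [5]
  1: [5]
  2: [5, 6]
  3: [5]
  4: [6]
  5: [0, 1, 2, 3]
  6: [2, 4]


Visit 6, enqueue [2, 4]
Visit 2, enqueue [5]
Visit 4, enqueue []
Visit 5, enqueue [0, 1, 3]
Visit 0, enqueue []
Visit 1, enqueue []
Visit 3, enqueue []

BFS order: [6, 2, 4, 5, 0, 1, 3]


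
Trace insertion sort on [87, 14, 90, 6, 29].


Initial: [87, 14, 90, 6, 29]
Insert 14: [14, 87, 90, 6, 29]
Insert 90: [14, 87, 90, 6, 29]
Insert 6: [6, 14, 87, 90, 29]
Insert 29: [6, 14, 29, 87, 90]

Sorted: [6, 14, 29, 87, 90]


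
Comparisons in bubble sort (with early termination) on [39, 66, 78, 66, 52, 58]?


Algorithm: bubble sort (with early termination)
Input: [39, 66, 78, 66, 52, 58]
Sorted: [39, 52, 58, 66, 66, 78]

14


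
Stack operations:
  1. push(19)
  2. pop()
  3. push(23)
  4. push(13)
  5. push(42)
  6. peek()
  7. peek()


push(19) -> [19]
pop()->19, []
push(23) -> [23]
push(13) -> [23, 13]
push(42) -> [23, 13, 42]
peek()->42
peek()->42

Final stack: [23, 13, 42]


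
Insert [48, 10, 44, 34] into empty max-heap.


Insert 48: [48]
Insert 10: [48, 10]
Insert 44: [48, 10, 44]
Insert 34: [48, 34, 44, 10]

Final heap: [48, 34, 44, 10]


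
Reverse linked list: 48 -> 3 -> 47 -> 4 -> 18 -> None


Step 1: curr=48, set curr.next=prev(None) | reversed so far: 48
Step 2: curr=3, set curr.next=prev(48) | reversed so far: 3 -> 48
Step 3: curr=47, set curr.next=prev(3) | reversed so far: 47 -> 3 -> 48
Step 4: curr=4, set curr.next=prev(47) | reversed so far: 4 -> 47 -> 3 -> 48
Step 5: curr=18, set curr.next=prev(4) | reversed so far: 18 -> 4 -> 47 -> 3 -> 48

18 -> 4 -> 47 -> 3 -> 48 -> None


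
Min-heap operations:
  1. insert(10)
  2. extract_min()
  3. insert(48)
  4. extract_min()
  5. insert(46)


insert(10) -> [10]
extract_min()->10, []
insert(48) -> [48]
extract_min()->48, []
insert(46) -> [46]

Final heap: [46]


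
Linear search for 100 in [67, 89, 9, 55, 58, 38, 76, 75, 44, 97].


i=0: 67!=100
i=1: 89!=100
i=2: 9!=100
i=3: 55!=100
i=4: 58!=100
i=5: 38!=100
i=6: 76!=100
i=7: 75!=100
i=8: 44!=100
i=9: 97!=100

Not found, 10 comps


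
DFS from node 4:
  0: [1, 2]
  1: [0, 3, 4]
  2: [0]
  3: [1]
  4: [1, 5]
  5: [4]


Visit 4, push [5, 1]
Visit 1, push [3, 0]
Visit 0, push [2]
Visit 2, push []
Visit 3, push []
Visit 5, push []

DFS order: [4, 1, 0, 2, 3, 5]


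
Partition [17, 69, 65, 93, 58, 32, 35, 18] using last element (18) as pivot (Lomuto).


Pivot: 18
  17 <= 18: advance i (no swap)
Place pivot at 1: [17, 18, 65, 93, 58, 32, 35, 69]

Partitioned: [17, 18, 65, 93, 58, 32, 35, 69]


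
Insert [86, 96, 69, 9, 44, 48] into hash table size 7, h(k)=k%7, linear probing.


Insert 86: h=2 -> slot 2
Insert 96: h=5 -> slot 5
Insert 69: h=6 -> slot 6
Insert 9: h=2, 1 probes -> slot 3
Insert 44: h=2, 2 probes -> slot 4
Insert 48: h=6, 1 probes -> slot 0

Table: [48, None, 86, 9, 44, 96, 69]


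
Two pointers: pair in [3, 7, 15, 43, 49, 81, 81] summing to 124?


lo=0(3)+hi=6(81)=84
lo=1(7)+hi=6(81)=88
lo=2(15)+hi=6(81)=96
lo=3(43)+hi=6(81)=124

Yes: 43+81=124


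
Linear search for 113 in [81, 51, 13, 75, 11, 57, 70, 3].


i=0: 81!=113
i=1: 51!=113
i=2: 13!=113
i=3: 75!=113
i=4: 11!=113
i=5: 57!=113
i=6: 70!=113
i=7: 3!=113

Not found, 8 comps


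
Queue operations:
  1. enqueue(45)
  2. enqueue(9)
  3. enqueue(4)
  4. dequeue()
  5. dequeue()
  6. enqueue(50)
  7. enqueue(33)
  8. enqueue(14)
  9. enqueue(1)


enqueue(45) -> [45]
enqueue(9) -> [45, 9]
enqueue(4) -> [45, 9, 4]
dequeue()->45, [9, 4]
dequeue()->9, [4]
enqueue(50) -> [4, 50]
enqueue(33) -> [4, 50, 33]
enqueue(14) -> [4, 50, 33, 14]
enqueue(1) -> [4, 50, 33, 14, 1]

Final queue: [4, 50, 33, 14, 1]


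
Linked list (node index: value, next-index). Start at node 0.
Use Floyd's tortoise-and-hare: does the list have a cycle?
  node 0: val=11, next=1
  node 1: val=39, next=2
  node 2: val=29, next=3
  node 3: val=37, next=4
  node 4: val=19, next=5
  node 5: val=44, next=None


Floyd's tortoise (slow, +1) and hare (fast, +2):
  init: slow=0, fast=0
  step 1: slow=1, fast=2
  step 2: slow=2, fast=4
  step 3: fast 4->5->None, no cycle

Cycle: no


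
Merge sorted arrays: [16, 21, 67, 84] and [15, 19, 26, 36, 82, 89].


Take 15 from B
Take 16 from A
Take 19 from B
Take 21 from A
Take 26 from B
Take 36 from B
Take 67 from A
Take 82 from B
Take 84 from A

Merged: [15, 16, 19, 21, 26, 36, 67, 82, 84, 89]


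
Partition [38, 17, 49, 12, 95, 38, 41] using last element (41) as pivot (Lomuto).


Pivot: 41
  38 <= 41: advance i (no swap)
  17 <= 41: advance i (no swap)
  12 <= 41: swap -> [38, 17, 12, 49, 95, 38, 41]
  38 <= 41: swap -> [38, 17, 12, 38, 95, 49, 41]
Place pivot at 4: [38, 17, 12, 38, 41, 49, 95]

Partitioned: [38, 17, 12, 38, 41, 49, 95]
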